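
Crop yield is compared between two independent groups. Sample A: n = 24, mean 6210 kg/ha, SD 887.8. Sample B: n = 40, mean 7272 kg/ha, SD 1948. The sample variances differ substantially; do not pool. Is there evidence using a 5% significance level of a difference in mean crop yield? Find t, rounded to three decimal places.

-2.972

Let group 1 = sample A, group 2 = sample B. H0: μ_1 = μ_2; H1: μ_1 ≠ μ_2 (Welch's two-sample t-test, two-sided).
t = (x̄_1 − x̄_2)/√(s_1²/n_1 + s_2²/n_2) = (6210 − 7272)/√(887.8²/24 + 1948²/40) = -2.972
Welch–Satterthwaite df ≈ 58.74
Two-sided p-value ≈ 0.0043
Since p ≈ 0.0043 < α = 0.05, reject H0; the data support H1.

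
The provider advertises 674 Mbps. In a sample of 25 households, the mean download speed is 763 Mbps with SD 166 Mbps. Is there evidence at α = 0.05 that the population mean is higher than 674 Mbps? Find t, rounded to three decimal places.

H0: μ = 674; H1: μ > 674 (one-sample t-test, right-tailed).
t = (x̄ − μ₀)/(s/√n) = (763 − 674)/(166/√25) = 2.681
df = n − 1 = 24
p-value = P(T ≥ 2.681) ≈ 0.007
Since p ≈ 0.007 < α = 0.05, reject H0; the data support H1.

2.681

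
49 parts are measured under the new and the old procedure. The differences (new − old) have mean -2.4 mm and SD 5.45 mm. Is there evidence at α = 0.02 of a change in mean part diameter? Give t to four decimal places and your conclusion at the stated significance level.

t = -3.0826; reject H0

H0: μ_d = 0; H1: μ_d ≠ 0 (paired t-test on the differences, two-sided).
t = d̄/(s_d/√n) = -2.4/(5.45/√49) = -3.0826
df = n − 1 = 48
Two-sided p-value ≈ 0.003
Since p ≈ 0.003 < α = 0.02, reject H0; the evidence is statistically significant.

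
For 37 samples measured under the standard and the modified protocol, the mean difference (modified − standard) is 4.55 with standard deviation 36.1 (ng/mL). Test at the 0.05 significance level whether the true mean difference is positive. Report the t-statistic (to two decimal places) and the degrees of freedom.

H0: μ_d = 0; H1: μ_d > 0 (paired t-test on the differences, right-tailed).
t = d̄/(s_d/√n) = 4.55/(36.1/√37) = 0.77
df = n − 1 = 36
p-value = P(T ≥ 0.77) ≈ 0.224
Since p ≈ 0.224 > α = 0.05, fail to reject H0; the evidence is not statistically significant.

t = 0.77, df = 36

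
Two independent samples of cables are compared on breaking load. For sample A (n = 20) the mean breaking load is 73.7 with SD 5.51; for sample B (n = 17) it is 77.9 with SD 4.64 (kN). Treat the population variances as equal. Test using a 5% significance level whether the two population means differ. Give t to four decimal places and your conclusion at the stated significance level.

Let group 1 = sample A, group 2 = sample B. H0: μ_1 = μ_2; H1: μ_1 ≠ μ_2 (two-sample pooled-variance t-test, two-sided).
s_p² = [(20−1)·5.51² + (17−1)·4.64²]/(20+17−2) = 26.3233
t = (73.7 − 77.9)/√[26.3233·(1/20 + 1/17)] = -2.4815
df = n₁ + n₂ − 2 = 35
Two-sided p-value ≈ 0.0180
Since p ≈ 0.0180 < α = 0.05, reject H0; the evidence is statistically significant.

t = -2.4815; reject H0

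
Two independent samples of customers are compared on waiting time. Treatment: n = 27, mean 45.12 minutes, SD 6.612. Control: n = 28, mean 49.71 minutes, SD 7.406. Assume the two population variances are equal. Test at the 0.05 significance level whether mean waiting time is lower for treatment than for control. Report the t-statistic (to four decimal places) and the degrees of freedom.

Let group 1 = treatment, group 2 = control. H0: μ_1 = μ_2; H1: μ_1 < μ_2 (two-sample pooled-variance t-test, left-tailed).
s_p² = [(27−1)·6.612² + (28−1)·7.406²]/(27+28−2) = 49.3887
t = (45.12 − 49.71)/√[49.3887·(1/27 + 1/28)] = -2.4215
df = n₁ + n₂ − 2 = 53
p-value = P(T ≤ -2.4215) ≈ 0.0095
Since p ≈ 0.0095 < α = 0.05, reject H0; the data support H1.

t = -2.4215, df = 53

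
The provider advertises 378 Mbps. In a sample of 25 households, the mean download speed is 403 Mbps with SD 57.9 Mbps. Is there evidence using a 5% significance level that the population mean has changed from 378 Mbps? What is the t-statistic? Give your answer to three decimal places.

2.159

H0: μ = 378; H1: μ ≠ 378 (one-sample t-test, two-sided).
t = (x̄ − μ₀)/(s/√n) = (403 − 378)/(57.9/√25) = 2.159
df = n − 1 = 24
Two-sided p-value ≈ 0.041
Since p ≈ 0.041 < α = 0.05, reject H0; the evidence is statistically significant.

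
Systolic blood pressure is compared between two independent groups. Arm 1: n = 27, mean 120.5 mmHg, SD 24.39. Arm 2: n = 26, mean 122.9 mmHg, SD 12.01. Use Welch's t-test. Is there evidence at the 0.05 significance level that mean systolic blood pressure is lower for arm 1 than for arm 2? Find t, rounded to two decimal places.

Let group 1 = arm 1, group 2 = arm 2. H0: μ_1 = μ_2; H1: μ_1 < μ_2 (Welch's two-sample t-test, left-tailed).
t = (x̄_1 − x̄_2)/√(s_1²/n_1 + s_2²/n_2) = (120.5 − 122.9)/√(24.39²/27 + 12.01²/26) = -0.46
Welch–Satterthwaite df ≈ 38.22
p-value = P(T ≤ -0.46) ≈ 0.3251
Since p ≈ 0.3251 > α = 0.05, fail to reject H0; the data do not provide sufficient evidence against H0.

-0.46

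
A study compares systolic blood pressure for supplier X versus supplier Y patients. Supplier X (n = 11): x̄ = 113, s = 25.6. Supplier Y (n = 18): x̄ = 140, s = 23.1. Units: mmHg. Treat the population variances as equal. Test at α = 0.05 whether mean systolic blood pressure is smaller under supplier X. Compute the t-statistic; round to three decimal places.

Let group 1 = supplier X, group 2 = supplier Y. H0: μ_1 = μ_2; H1: μ_1 < μ_2 (two-sample pooled-variance t-test, left-tailed).
s_p² = [(11−1)·25.6² + (18−1)·23.1²]/(11+18−2) = 578.703
t = (113 − 140)/√[578.703·(1/11 + 1/18)] = -2.933
df = n₁ + n₂ − 2 = 27
p-value = P(T ≤ -2.933) ≈ 0.003
Since p ≈ 0.003 < α = 0.05, reject H0; the evidence is statistically significant.

-2.933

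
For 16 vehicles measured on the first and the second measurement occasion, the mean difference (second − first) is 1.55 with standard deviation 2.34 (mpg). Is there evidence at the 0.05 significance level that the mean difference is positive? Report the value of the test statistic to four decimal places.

2.6496

H0: μ_d = 0; H1: μ_d > 0 (paired t-test on the differences, right-tailed).
t = d̄/(s_d/√n) = 1.55/(2.34/√16) = 2.6496
df = n − 1 = 15
p-value = P(T ≥ 2.6496) ≈ 0.0091
Since p ≈ 0.0091 < α = 0.05, reject H0; the data support H1.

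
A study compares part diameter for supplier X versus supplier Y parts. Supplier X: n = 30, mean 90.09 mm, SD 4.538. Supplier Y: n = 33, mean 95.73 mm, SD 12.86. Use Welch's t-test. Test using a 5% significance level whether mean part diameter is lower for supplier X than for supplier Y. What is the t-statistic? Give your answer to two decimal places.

-2.36

Let group 1 = supplier X, group 2 = supplier Y. H0: μ_1 = μ_2; H1: μ_1 < μ_2 (Welch's two-sample t-test, left-tailed).
t = (x̄_1 − x̄_2)/√(s_1²/n_1 + s_2²/n_2) = (90.09 − 95.73)/√(4.538²/30 + 12.86²/33) = -2.36
Welch–Satterthwaite df ≈ 40.53
p-value = P(T ≤ -2.36) ≈ 0.012
Since p ≈ 0.012 < α = 0.05, reject H0; the data support H1.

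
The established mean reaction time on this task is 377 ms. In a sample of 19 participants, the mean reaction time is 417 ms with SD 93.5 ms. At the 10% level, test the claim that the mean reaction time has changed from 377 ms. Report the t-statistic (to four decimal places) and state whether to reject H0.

H0: μ = 377; H1: μ ≠ 377 (one-sample t-test, two-sided).
t = (x̄ − μ₀)/(s/√n) = (417 − 377)/(93.5/√19) = 1.8648
df = n − 1 = 18
Two-sided p-value ≈ 0.079
Since p ≈ 0.079 < α = 0.1, reject H0; the data support H1.

t = 1.8648; reject H0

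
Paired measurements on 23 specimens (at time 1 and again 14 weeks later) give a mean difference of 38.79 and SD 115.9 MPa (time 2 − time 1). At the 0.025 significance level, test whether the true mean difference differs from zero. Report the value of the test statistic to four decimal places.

H0: μ_d = 0; H1: μ_d ≠ 0 (paired t-test on the differences, two-sided).
t = d̄/(s_d/√n) = 38.79/(115.9/√23) = 1.6051
df = n − 1 = 22
Two-sided p-value ≈ 0.1227
Since p ≈ 0.1227 > α = 0.025, fail to reject H0; the data do not provide sufficient evidence against H0.

1.6051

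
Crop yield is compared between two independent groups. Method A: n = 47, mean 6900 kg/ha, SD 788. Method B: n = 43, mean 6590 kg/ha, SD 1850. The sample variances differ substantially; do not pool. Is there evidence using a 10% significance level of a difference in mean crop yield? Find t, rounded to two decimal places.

Let group 1 = method A, group 2 = method B. H0: μ_1 = μ_2; H1: μ_1 ≠ μ_2 (Welch's two-sample t-test, two-sided).
t = (x̄_1 − x̄_2)/√(s_1²/n_1 + s_2²/n_2) = (6900 − 6590)/√(788²/47 + 1850²/43) = 1.02
Welch–Satterthwaite df ≈ 55.70
Two-sided p-value ≈ 0.313
Since p ≈ 0.313 > α = 0.1, fail to reject H0; the evidence is not statistically significant.

1.02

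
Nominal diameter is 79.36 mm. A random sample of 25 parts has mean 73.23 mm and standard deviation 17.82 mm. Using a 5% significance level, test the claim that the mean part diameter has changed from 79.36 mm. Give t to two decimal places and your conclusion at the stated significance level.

H0: μ = 79.36; H1: μ ≠ 79.36 (one-sample t-test, two-sided).
t = (x̄ − μ₀)/(s/√n) = (73.23 − 79.36)/(17.82/√25) = -1.72
df = n − 1 = 24
Two-sided p-value ≈ 0.0983
Since p ≈ 0.0983 > α = 0.05, fail to reject H0; the evidence is not statistically significant.

t = -1.72; fail to reject H0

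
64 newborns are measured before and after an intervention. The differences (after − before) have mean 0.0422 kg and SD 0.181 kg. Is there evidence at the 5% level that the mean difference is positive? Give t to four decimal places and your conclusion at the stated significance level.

H0: μ_d = 0; H1: μ_d > 0 (paired t-test on the differences, right-tailed).
t = d̄/(s_d/√n) = 0.0422/(0.181/√64) = 1.8652
df = n − 1 = 63
p-value = P(T ≥ 1.8652) ≈ 0.0334
Since p ≈ 0.0334 < α = 0.05, reject H0; the data support H1.

t = 1.8652; reject H0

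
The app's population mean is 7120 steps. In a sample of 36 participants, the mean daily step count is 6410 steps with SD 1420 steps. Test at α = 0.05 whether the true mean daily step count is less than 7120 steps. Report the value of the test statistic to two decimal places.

-3.00

H0: μ = 7120; H1: μ < 7120 (one-sample t-test, left-tailed).
t = (x̄ − μ₀)/(s/√n) = (6410 − 7120)/(1420/√36) = -3.00
df = n − 1 = 35
p-value = P(T ≤ -3.00) ≈ 0.002
Since p ≈ 0.002 < α = 0.05, reject H0; the data support H1.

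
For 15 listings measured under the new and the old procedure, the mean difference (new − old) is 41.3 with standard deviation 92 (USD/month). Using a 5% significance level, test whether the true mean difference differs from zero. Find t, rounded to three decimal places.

H0: μ_d = 0; H1: μ_d ≠ 0 (paired t-test on the differences, two-sided).
t = d̄/(s_d/√n) = 41.3/(92/√15) = 1.739
df = n − 1 = 14
Two-sided p-value ≈ 0.1040
Since p ≈ 0.1040 > α = 0.05, fail to reject H0; the data do not provide sufficient evidence against H0.

1.739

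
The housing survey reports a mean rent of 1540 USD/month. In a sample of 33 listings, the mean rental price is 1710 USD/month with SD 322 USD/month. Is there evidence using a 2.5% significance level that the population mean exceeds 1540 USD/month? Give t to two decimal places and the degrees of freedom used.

t = 3.03, df = 32

H0: μ = 1540; H1: μ > 1540 (one-sample t-test, right-tailed).
t = (x̄ − μ₀)/(s/√n) = (1710 − 1540)/(322/√33) = 3.03
df = n − 1 = 32
p-value = P(T ≥ 3.03) ≈ 0.002
Since p ≈ 0.002 < α = 0.025, reject H0; the data support H1.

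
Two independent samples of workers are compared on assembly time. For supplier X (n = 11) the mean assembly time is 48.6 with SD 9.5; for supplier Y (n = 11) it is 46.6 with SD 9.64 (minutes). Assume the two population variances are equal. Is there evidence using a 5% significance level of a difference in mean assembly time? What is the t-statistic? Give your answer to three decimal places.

0.490

Let group 1 = supplier X, group 2 = supplier Y. H0: μ_1 = μ_2; H1: μ_1 ≠ μ_2 (two-sample pooled-variance t-test, two-sided).
s_p² = [(11−1)·9.5² + (11−1)·9.64²]/(11+11−2) = 91.5898
t = (48.6 − 46.6)/√[91.5898·(1/11 + 1/11)] = 0.490
df = n₁ + n₂ − 2 = 20
Two-sided p-value ≈ 0.6294
Since p ≈ 0.6294 > α = 0.05, fail to reject H0; the evidence is not statistically significant.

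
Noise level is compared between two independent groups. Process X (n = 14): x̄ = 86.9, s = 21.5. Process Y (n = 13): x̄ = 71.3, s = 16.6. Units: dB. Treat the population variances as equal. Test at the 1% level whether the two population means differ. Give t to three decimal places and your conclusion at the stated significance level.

Let group 1 = process X, group 2 = process Y. H0: μ_1 = μ_2; H1: μ_1 ≠ μ_2 (two-sample pooled-variance t-test, two-sided).
s_p² = [(14−1)·21.5² + (13−1)·16.6²]/(14+13−2) = 372.639
t = (86.9 − 71.3)/√[372.639·(1/14 + 1/13)] = 2.098
df = n₁ + n₂ − 2 = 25
Two-sided p-value ≈ 0.0462
Since p ≈ 0.0462 > α = 0.01, fail to reject H0; the data do not provide sufficient evidence against H0.

t = 2.098; fail to reject H0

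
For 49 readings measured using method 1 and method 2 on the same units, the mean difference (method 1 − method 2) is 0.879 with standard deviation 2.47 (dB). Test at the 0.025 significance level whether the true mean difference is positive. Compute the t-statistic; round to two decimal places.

H0: μ_d = 0; H1: μ_d > 0 (paired t-test on the differences, right-tailed).
t = d̄/(s_d/√n) = 0.879/(2.47/√49) = 2.49
df = n − 1 = 48
p-value = P(T ≥ 2.49) ≈ 0.0081
Since p ≈ 0.0081 < α = 0.025, reject H0; the data support H1.

2.49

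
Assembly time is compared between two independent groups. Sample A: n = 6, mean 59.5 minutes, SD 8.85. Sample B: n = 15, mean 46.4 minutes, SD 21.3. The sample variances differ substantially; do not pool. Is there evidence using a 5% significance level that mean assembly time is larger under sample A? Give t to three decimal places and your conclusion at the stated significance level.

t = 1.991; reject H0

Let group 1 = sample A, group 2 = sample B. H0: μ_1 = μ_2; H1: μ_1 > μ_2 (Welch's two-sample t-test, right-tailed).
t = (x̄_1 − x̄_2)/√(s_1²/n_1 + s_2²/n_2) = (59.5 − 46.4)/√(8.85²/6 + 21.3²/15) = 1.991
Welch–Satterthwaite df ≈ 18.86
p-value = P(T ≥ 1.991) ≈ 0.0306
Since p ≈ 0.0306 < α = 0.05, reject H0; the evidence is statistically significant.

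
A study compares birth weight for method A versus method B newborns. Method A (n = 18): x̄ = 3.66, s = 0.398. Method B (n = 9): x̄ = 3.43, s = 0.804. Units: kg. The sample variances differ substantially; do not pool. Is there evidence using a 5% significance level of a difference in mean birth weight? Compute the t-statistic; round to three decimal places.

0.810

Let group 1 = method A, group 2 = method B. H0: μ_1 = μ_2; H1: μ_1 ≠ μ_2 (Welch's two-sample t-test, two-sided).
t = (x̄_1 − x̄_2)/√(s_1²/n_1 + s_2²/n_2) = (3.66 − 3.43)/√(0.398²/18 + 0.804²/9) = 0.810
Welch–Satterthwaite df ≈ 10.01
Two-sided p-value ≈ 0.4368
Since p ≈ 0.4368 > α = 0.05, fail to reject H0; the evidence is not statistically significant.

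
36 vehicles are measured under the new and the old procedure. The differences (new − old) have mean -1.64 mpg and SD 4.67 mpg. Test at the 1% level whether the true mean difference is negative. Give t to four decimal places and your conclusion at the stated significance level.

t = -2.1071; fail to reject H0

H0: μ_d = 0; H1: μ_d < 0 (paired t-test on the differences, left-tailed).
t = d̄/(s_d/√n) = -1.64/(4.67/√36) = -2.1071
df = n − 1 = 35
p-value = P(T ≤ -2.1071) ≈ 0.021
Since p ≈ 0.021 > α = 0.01, fail to reject H0; the evidence is not statistically significant.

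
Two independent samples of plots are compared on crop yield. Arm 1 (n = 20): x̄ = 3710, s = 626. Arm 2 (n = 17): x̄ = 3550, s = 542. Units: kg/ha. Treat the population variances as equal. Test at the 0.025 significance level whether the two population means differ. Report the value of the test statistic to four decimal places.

Let group 1 = arm 1, group 2 = arm 2. H0: μ_1 = μ_2; H1: μ_1 ≠ μ_2 (two-sample pooled-variance t-test, two-sided).
s_p² = [(20−1)·626² + (17−1)·542²]/(20+17−2) = 347025
t = (3710 − 3550)/√[347025·(1/20 + 1/17)] = 0.8233
df = n₁ + n₂ − 2 = 35
Two-sided p-value ≈ 0.416
Since p ≈ 0.416 > α = 0.025, fail to reject H0; the evidence is not statistically significant.

0.8233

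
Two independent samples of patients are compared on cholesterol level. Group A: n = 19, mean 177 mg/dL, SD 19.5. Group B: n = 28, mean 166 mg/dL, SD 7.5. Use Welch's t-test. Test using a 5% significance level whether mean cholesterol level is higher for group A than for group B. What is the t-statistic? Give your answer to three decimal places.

Let group 1 = group A, group 2 = group B. H0: μ_1 = μ_2; H1: μ_1 > μ_2 (Welch's two-sample t-test, right-tailed).
t = (x̄_1 − x̄_2)/√(s_1²/n_1 + s_2²/n_2) = (177 − 166)/√(19.5²/19 + 7.5²/28) = 2.344
Welch–Satterthwaite df ≈ 21.65
p-value = P(T ≥ 2.344) ≈ 0.0143
Since p ≈ 0.0143 < α = 0.05, reject H0; the data support H1.

2.344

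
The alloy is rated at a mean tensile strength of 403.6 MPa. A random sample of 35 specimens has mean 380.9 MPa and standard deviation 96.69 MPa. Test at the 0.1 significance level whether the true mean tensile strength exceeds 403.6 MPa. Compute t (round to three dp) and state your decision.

t = -1.389; fail to reject H0

H0: μ = 403.6; H1: μ > 403.6 (one-sample t-test, right-tailed).
t = (x̄ − μ₀)/(s/√n) = (380.9 − 403.6)/(96.69/√35) = -1.389
df = n − 1 = 34
p-value = P(T ≥ -1.389) ≈ 0.913
Since p ≈ 0.913 > α = 0.1, fail to reject H0; the evidence is not statistically significant.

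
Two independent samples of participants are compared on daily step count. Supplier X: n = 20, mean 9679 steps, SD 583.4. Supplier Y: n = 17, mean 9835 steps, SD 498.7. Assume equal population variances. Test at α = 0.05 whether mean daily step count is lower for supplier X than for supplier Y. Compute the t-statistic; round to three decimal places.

-0.866

Let group 1 = supplier X, group 2 = supplier Y. H0: μ_1 = μ_2; H1: μ_1 < μ_2 (two-sample pooled-variance t-test, left-tailed).
s_p² = [(20−1)·583.4² + (17−1)·498.7²]/(20+17−2) = 298457
t = (9679 − 9835)/√[298457·(1/20 + 1/17)] = -0.866
df = n₁ + n₂ − 2 = 35
p-value = P(T ≤ -0.866) ≈ 0.196
Since p ≈ 0.196 > α = 0.05, fail to reject H0; the data do not provide sufficient evidence against H0.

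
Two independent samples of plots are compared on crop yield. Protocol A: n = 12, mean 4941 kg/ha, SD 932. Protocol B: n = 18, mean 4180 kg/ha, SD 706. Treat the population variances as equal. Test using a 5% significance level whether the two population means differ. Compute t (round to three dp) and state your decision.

t = 2.545; reject H0

Let group 1 = protocol A, group 2 = protocol B. H0: μ_1 = μ_2; H1: μ_1 ≠ μ_2 (two-sample pooled-variance t-test, two-sided).
s_p² = [(12−1)·932² + (18−1)·706²]/(12+18−2) = 643867
t = (4941 − 4180)/√[643867·(1/12 + 1/18)] = 2.545
df = n₁ + n₂ − 2 = 28
Two-sided p-value ≈ 0.0167
Since p ≈ 0.0167 < α = 0.05, reject H0; the evidence is statistically significant.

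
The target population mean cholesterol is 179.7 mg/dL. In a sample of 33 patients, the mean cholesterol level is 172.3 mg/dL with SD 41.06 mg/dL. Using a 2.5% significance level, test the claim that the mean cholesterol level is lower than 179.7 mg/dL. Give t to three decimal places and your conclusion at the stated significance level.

H0: μ = 179.7; H1: μ < 179.7 (one-sample t-test, left-tailed).
t = (x̄ − μ₀)/(s/√n) = (172.3 − 179.7)/(41.06/√33) = -1.035
df = n − 1 = 32
p-value = P(T ≤ -1.035) ≈ 0.154
Since p ≈ 0.154 > α = 0.025, fail to reject H0; the evidence is not statistically significant.

t = -1.035; fail to reject H0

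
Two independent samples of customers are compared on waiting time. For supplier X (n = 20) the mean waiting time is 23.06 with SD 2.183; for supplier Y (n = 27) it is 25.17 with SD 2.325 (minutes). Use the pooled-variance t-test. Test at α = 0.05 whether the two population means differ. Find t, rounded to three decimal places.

-3.156

Let group 1 = supplier X, group 2 = supplier Y. H0: μ_1 = μ_2; H1: μ_1 ≠ μ_2 (two-sample pooled-variance t-test, two-sided).
s_p² = [(20−1)·2.183² + (27−1)·2.325²]/(20+27−2) = 5.13535
t = (23.06 − 25.17)/√[5.13535·(1/20 + 1/27)] = -3.156
df = n₁ + n₂ − 2 = 45
Two-sided p-value ≈ 0.003
Since p ≈ 0.003 < α = 0.05, reject H0; the evidence is statistically significant.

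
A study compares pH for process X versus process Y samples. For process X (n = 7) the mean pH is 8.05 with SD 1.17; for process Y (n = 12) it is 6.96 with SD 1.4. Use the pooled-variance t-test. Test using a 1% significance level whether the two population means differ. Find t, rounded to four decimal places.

1.7318

Let group 1 = process X, group 2 = process Y. H0: μ_1 = μ_2; H1: μ_1 ≠ μ_2 (two-sample pooled-variance t-test, two-sided).
s_p² = [(7−1)·1.17² + (12−1)·1.4²]/(7+12−2) = 1.75138
t = (8.05 − 6.96)/√[1.75138·(1/7 + 1/12)] = 1.7318
df = n₁ + n₂ − 2 = 17
Two-sided p-value ≈ 0.101
Since p ≈ 0.101 > α = 0.01, fail to reject H0; the evidence is not statistically significant.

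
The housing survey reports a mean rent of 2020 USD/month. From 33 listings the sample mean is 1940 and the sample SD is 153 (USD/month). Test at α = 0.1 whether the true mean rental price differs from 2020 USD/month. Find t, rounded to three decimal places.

-3.004

H0: μ = 2020; H1: μ ≠ 2020 (one-sample t-test, two-sided).
t = (x̄ − μ₀)/(s/√n) = (1940 − 2020)/(153/√33) = -3.004
df = n − 1 = 32
Two-sided p-value ≈ 0.0051
Since p ≈ 0.0051 < α = 0.1, reject H0; the data support H1.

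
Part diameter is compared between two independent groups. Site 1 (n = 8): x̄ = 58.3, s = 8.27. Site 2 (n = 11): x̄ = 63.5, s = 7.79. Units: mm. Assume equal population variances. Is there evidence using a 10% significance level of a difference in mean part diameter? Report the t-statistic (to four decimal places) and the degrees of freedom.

t = -1.4004, df = 17

Let group 1 = site 1, group 2 = site 2. H0: μ_1 = μ_2; H1: μ_1 ≠ μ_2 (two-sample pooled-variance t-test, two-sided).
s_p² = [(8−1)·8.27² + (11−1)·7.79²]/(8+11−2) = 63.8583
t = (58.3 − 63.5)/√[63.8583·(1/8 + 1/11)] = -1.4004
df = n₁ + n₂ − 2 = 17
Two-sided p-value ≈ 0.179
Since p ≈ 0.179 > α = 0.1, fail to reject H0; the data do not provide sufficient evidence against H0.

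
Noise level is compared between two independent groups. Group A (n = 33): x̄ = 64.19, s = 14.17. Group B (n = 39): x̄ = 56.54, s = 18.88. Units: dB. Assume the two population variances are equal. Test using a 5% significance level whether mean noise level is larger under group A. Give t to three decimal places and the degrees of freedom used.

Let group 1 = group A, group 2 = group B. H0: μ_1 = μ_2; H1: μ_1 > μ_2 (two-sample pooled-variance t-test, right-tailed).
s_p² = [(33−1)·14.17² + (39−1)·18.88²]/(33+39−2) = 285.293
t = (64.19 − 56.54)/√[285.293·(1/33 + 1/39)] = 1.915
df = n₁ + n₂ − 2 = 70
p-value = P(T ≥ 1.915) ≈ 0.0298
Since p ≈ 0.0298 < α = 0.05, reject H0; the evidence is statistically significant.

t = 1.915, df = 70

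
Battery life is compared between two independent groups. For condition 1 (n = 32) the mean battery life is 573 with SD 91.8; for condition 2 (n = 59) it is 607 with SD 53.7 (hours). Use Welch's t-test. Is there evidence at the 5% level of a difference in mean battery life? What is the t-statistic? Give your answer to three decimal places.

-1.924

Let group 1 = condition 1, group 2 = condition 2. H0: μ_1 = μ_2; H1: μ_1 ≠ μ_2 (Welch's two-sample t-test, two-sided).
t = (x̄_1 − x̄_2)/√(s_1²/n_1 + s_2²/n_2) = (573 − 607)/√(91.8²/32 + 53.7²/59) = -1.924
Welch–Satterthwaite df ≈ 42.79
Two-sided p-value ≈ 0.0610
Since p ≈ 0.0610 > α = 0.05, fail to reject H0; the data do not provide sufficient evidence against H0.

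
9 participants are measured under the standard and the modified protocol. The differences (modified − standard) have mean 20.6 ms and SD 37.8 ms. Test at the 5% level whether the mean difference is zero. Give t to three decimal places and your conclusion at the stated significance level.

t = 1.635; fail to reject H0

H0: μ_d = 0; H1: μ_d ≠ 0 (paired t-test on the differences, two-sided).
t = d̄/(s_d/√n) = 20.6/(37.8/√9) = 1.635
df = n − 1 = 8
Two-sided p-value ≈ 0.141
Since p ≈ 0.141 > α = 0.05, fail to reject H0; the evidence is not statistically significant.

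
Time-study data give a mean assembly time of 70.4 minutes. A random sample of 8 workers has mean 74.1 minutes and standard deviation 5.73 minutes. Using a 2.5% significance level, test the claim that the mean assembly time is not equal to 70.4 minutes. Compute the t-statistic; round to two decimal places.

1.83

H0: μ = 70.4; H1: μ ≠ 70.4 (one-sample t-test, two-sided).
t = (x̄ − μ₀)/(s/√n) = (74.1 − 70.4)/(5.73/√8) = 1.83
df = n − 1 = 7
Two-sided p-value ≈ 0.111
Since p ≈ 0.111 > α = 0.025, fail to reject H0; the evidence is not statistically significant.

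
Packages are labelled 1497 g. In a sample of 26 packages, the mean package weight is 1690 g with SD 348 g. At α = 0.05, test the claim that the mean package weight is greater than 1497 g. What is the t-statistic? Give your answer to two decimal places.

H0: μ = 1497; H1: μ > 1497 (one-sample t-test, right-tailed).
t = (x̄ − μ₀)/(s/√n) = (1690 − 1497)/(348/√26) = 2.83
df = n − 1 = 25
p-value = P(T ≥ 2.83) ≈ 0.0045
Since p ≈ 0.0045 < α = 0.05, reject H0; the evidence is statistically significant.

2.83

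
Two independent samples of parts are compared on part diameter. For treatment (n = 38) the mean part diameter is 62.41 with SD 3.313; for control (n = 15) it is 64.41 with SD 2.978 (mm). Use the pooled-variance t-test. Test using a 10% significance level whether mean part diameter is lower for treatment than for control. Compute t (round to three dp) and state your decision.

t = -2.034; reject H0

Let group 1 = treatment, group 2 = control. H0: μ_1 = μ_2; H1: μ_1 < μ_2 (two-sample pooled-variance t-test, left-tailed).
s_p² = [(38−1)·3.313² + (15−1)·2.978²]/(38+15−2) = 10.3974
t = (62.41 − 64.41)/√[10.3974·(1/38 + 1/15)] = -2.034
df = n₁ + n₂ − 2 = 51
p-value = P(T ≤ -2.034) ≈ 0.0236
Since p ≈ 0.0236 < α = 0.1, reject H0; the evidence is statistically significant.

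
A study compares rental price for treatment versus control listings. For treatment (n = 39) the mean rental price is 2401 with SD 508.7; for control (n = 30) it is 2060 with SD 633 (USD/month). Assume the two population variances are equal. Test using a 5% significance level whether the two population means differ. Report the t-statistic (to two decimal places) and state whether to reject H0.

Let group 1 = treatment, group 2 = control. H0: μ_1 = μ_2; H1: μ_1 ≠ μ_2 (two-sample pooled-variance t-test, two-sided).
s_p² = [(39−1)·508.7² + (30−1)·633²]/(39+30−2) = 320201
t = (2401 − 2060)/√[320201·(1/39 + 1/30)] = 2.48
df = n₁ + n₂ − 2 = 67
Two-sided p-value ≈ 0.016
Since p ≈ 0.016 < α = 0.05, reject H0; the evidence is statistically significant.

t = 2.48; reject H0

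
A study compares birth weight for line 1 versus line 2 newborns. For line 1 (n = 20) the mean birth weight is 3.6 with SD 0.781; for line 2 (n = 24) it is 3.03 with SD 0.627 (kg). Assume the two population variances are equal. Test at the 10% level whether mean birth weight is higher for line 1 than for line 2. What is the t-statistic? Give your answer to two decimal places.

2.69

Let group 1 = line 1, group 2 = line 2. H0: μ_1 = μ_2; H1: μ_1 > μ_2 (two-sample pooled-variance t-test, right-tailed).
s_p² = [(20−1)·0.781² + (24−1)·0.627²]/(20+24−2) = 0.49122
t = (3.6 − 3.03)/√[0.49122·(1/20 + 1/24)] = 2.69
df = n₁ + n₂ − 2 = 42
p-value = P(T ≥ 2.69) ≈ 0.005
Since p ≈ 0.005 < α = 0.1, reject H0; the evidence is statistically significant.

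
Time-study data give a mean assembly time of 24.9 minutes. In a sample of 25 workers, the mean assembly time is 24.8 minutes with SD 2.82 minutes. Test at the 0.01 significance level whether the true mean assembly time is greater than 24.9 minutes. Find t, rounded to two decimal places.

-0.18

H0: μ = 24.9; H1: μ > 24.9 (one-sample t-test, right-tailed).
t = (x̄ − μ₀)/(s/√n) = (24.8 − 24.9)/(2.82/√25) = -0.18
df = n − 1 = 24
p-value = P(T ≥ -0.18) ≈ 0.570
Since p ≈ 0.570 > α = 0.01, fail to reject H0; the data do not provide sufficient evidence against H0.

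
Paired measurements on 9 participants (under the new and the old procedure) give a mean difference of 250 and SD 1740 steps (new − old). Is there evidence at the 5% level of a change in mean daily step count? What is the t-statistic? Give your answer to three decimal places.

H0: μ_d = 0; H1: μ_d ≠ 0 (paired t-test on the differences, two-sided).
t = d̄/(s_d/√n) = 250/(1740/√9) = 0.431
df = n − 1 = 8
Two-sided p-value ≈ 0.6778
Since p ≈ 0.6778 > α = 0.05, fail to reject H0; the evidence is not statistically significant.

0.431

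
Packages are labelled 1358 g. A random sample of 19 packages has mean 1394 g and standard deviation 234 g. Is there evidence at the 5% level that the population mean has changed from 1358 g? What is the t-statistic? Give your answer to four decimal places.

H0: μ = 1358; H1: μ ≠ 1358 (one-sample t-test, two-sided).
t = (x̄ − μ₀)/(s/√n) = (1394 − 1358)/(234/√19) = 0.6706
df = n − 1 = 18
Two-sided p-value ≈ 0.511
Since p ≈ 0.511 > α = 0.05, fail to reject H0; the data do not provide sufficient evidence against H0.

0.6706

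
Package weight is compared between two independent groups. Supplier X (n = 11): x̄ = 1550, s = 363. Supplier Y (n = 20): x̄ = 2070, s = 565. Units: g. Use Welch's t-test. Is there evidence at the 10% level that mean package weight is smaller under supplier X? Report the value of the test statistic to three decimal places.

-3.111

Let group 1 = supplier X, group 2 = supplier Y. H0: μ_1 = μ_2; H1: μ_1 < μ_2 (Welch's two-sample t-test, left-tailed).
t = (x̄_1 − x̄_2)/√(s_1²/n_1 + s_2²/n_2) = (1550 − 2070)/√(363²/11 + 565²/20) = -3.111
Welch–Satterthwaite df ≈ 28.12
p-value = P(T ≤ -3.111) ≈ 0.0021
Since p ≈ 0.0021 < α = 0.1, reject H0; the evidence is statistically significant.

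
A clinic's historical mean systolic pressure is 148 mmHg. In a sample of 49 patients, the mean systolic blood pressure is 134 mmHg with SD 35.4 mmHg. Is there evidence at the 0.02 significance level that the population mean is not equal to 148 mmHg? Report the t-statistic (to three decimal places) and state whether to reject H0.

H0: μ = 148; H1: μ ≠ 148 (one-sample t-test, two-sided).
t = (x̄ − μ₀)/(s/√n) = (134 − 148)/(35.4/√49) = -2.768
df = n − 1 = 48
Two-sided p-value ≈ 0.008
Since p ≈ 0.008 < α = 0.02, reject H0; the evidence is statistically significant.

t = -2.768; reject H0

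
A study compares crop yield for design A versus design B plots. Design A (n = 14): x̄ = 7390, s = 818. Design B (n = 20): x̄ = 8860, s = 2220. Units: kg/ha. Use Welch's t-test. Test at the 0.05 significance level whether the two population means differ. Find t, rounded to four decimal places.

Let group 1 = design A, group 2 = design B. H0: μ_1 = μ_2; H1: μ_1 ≠ μ_2 (Welch's two-sample t-test, two-sided).
t = (x̄_1 − x̄_2)/√(s_1²/n_1 + s_2²/n_2) = (7390 − 8860)/√(818²/14 + 2220²/20) = -2.7101
Welch–Satterthwaite df ≈ 25.67
Two-sided p-value ≈ 0.0118
Since p ≈ 0.0118 < α = 0.05, reject H0; the evidence is statistically significant.

-2.7101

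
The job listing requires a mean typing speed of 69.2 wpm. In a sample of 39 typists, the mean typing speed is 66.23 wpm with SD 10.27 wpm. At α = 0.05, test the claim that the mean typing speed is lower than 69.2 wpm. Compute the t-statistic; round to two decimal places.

-1.81

H0: μ = 69.2; H1: μ < 69.2 (one-sample t-test, left-tailed).
t = (x̄ − μ₀)/(s/√n) = (66.23 − 69.2)/(10.27/√39) = -1.81
df = n − 1 = 38
p-value = P(T ≤ -1.81) ≈ 0.039
Since p ≈ 0.039 < α = 0.05, reject H0; the data support H1.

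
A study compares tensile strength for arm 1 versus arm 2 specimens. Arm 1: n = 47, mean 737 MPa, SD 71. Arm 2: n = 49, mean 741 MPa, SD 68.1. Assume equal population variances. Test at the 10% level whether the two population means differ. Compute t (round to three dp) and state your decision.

Let group 1 = arm 1, group 2 = arm 2. H0: μ_1 = μ_2; H1: μ_1 ≠ μ_2 (two-sample pooled-variance t-test, two-sided).
s_p² = [(47−1)·71² + (49−1)·68.1²]/(47+49−2) = 4835.01
t = (737 − 741)/√[4835.01·(1/47 + 1/49)] = -0.282
df = n₁ + n₂ − 2 = 94
Two-sided p-value ≈ 0.7788
Since p ≈ 0.7788 > α = 0.1, fail to reject H0; the data do not provide sufficient evidence against H0.

t = -0.282; fail to reject H0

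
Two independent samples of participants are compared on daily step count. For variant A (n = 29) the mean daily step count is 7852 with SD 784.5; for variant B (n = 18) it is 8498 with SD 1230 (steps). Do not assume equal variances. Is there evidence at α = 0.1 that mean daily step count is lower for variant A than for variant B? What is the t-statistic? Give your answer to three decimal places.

-1.991

Let group 1 = variant A, group 2 = variant B. H0: μ_1 = μ_2; H1: μ_1 < μ_2 (Welch's two-sample t-test, left-tailed).
t = (x̄_1 − x̄_2)/√(s_1²/n_1 + s_2²/n_2) = (7852 − 8498)/√(784.5²/29 + 1230²/18) = -1.991
Welch–Satterthwaite df ≈ 25.67
p-value = P(T ≤ -1.991) ≈ 0.0286
Since p ≈ 0.0286 < α = 0.1, reject H0; the data support H1.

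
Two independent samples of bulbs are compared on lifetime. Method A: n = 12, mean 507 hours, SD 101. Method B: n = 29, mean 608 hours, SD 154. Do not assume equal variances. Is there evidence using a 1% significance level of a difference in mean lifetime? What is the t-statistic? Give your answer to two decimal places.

Let group 1 = method A, group 2 = method B. H0: μ_1 = μ_2; H1: μ_1 ≠ μ_2 (Welch's two-sample t-test, two-sided).
t = (x̄_1 − x̄_2)/√(s_1²/n_1 + s_2²/n_2) = (507 − 608)/√(101²/12 + 154²/29) = -2.47
Welch–Satterthwaite df ≈ 31.05
Two-sided p-value ≈ 0.019
Since p ≈ 0.019 > α = 0.01, fail to reject H0; the evidence is not statistically significant.

-2.47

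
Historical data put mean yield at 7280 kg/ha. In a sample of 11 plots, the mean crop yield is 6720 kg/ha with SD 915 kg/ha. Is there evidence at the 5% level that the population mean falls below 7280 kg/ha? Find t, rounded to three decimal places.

-2.030

H0: μ = 7280; H1: μ < 7280 (one-sample t-test, left-tailed).
t = (x̄ − μ₀)/(s/√n) = (6720 − 7280)/(915/√11) = -2.030
df = n − 1 = 10
p-value = P(T ≤ -2.030) ≈ 0.0349
Since p ≈ 0.0349 < α = 0.05, reject H0; the evidence is statistically significant.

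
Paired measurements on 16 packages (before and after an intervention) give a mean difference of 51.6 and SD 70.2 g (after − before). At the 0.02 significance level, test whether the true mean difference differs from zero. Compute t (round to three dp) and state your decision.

t = 2.940; reject H0

H0: μ_d = 0; H1: μ_d ≠ 0 (paired t-test on the differences, two-sided).
t = d̄/(s_d/√n) = 51.6/(70.2/√16) = 2.940
df = n − 1 = 15
Two-sided p-value ≈ 0.010
Since p ≈ 0.010 < α = 0.02, reject H0; the evidence is statistically significant.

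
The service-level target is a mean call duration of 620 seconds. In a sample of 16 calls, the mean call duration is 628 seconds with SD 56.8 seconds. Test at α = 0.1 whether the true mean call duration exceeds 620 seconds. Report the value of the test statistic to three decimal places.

H0: μ = 620; H1: μ > 620 (one-sample t-test, right-tailed).
t = (x̄ − μ₀)/(s/√n) = (628 − 620)/(56.8/√16) = 0.563
df = n − 1 = 15
p-value = P(T ≥ 0.563) ≈ 0.291
Since p ≈ 0.291 > α = 0.1, fail to reject H0; the data do not provide sufficient evidence against H0.

0.563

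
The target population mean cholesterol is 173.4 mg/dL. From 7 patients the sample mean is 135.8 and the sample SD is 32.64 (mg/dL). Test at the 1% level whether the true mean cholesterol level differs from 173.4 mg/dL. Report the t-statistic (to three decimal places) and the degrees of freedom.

t = -3.048, df = 6

H0: μ = 173.4; H1: μ ≠ 173.4 (one-sample t-test, two-sided).
t = (x̄ − μ₀)/(s/√n) = (135.8 − 173.4)/(32.64/√7) = -3.048
df = n − 1 = 6
Two-sided p-value ≈ 0.0226
Since p ≈ 0.0226 > α = 0.01, fail to reject H0; the evidence is not statistically significant.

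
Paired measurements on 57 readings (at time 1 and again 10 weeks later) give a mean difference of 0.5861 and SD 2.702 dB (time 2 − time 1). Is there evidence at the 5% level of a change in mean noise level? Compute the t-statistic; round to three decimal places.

1.638

H0: μ_d = 0; H1: μ_d ≠ 0 (paired t-test on the differences, two-sided).
t = d̄/(s_d/√n) = 0.5861/(2.702/√57) = 1.638
df = n − 1 = 56
Two-sided p-value ≈ 0.107
Since p ≈ 0.107 > α = 0.05, fail to reject H0; the data do not provide sufficient evidence against H0.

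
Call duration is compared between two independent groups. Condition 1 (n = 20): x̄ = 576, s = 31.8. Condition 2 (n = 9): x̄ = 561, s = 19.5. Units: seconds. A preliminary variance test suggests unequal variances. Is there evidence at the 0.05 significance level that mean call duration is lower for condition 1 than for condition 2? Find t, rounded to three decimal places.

Let group 1 = condition 1, group 2 = condition 2. H0: μ_1 = μ_2; H1: μ_1 < μ_2 (Welch's two-sample t-test, left-tailed).
t = (x̄_1 − x̄_2)/√(s_1²/n_1 + s_2²/n_2) = (576 − 561)/√(31.8²/20 + 19.5²/9) = 1.557
Welch–Satterthwaite df ≈ 24.08
p-value = P(T ≤ 1.557) ≈ 0.934
Since p ≈ 0.934 > α = 0.05, fail to reject H0; the data do not provide sufficient evidence against H0.

1.557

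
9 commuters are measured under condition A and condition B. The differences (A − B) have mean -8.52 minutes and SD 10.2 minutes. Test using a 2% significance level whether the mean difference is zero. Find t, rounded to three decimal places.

H0: μ_d = 0; H1: μ_d ≠ 0 (paired t-test on the differences, two-sided).
t = d̄/(s_d/√n) = -8.52/(10.2/√9) = -2.506
df = n − 1 = 8
Two-sided p-value ≈ 0.0366
Since p ≈ 0.0366 > α = 0.02, fail to reject H0; the data do not provide sufficient evidence against H0.

-2.506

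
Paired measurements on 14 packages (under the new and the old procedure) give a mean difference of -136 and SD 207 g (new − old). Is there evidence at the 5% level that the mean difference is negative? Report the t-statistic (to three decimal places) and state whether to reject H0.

t = -2.458; reject H0

H0: μ_d = 0; H1: μ_d < 0 (paired t-test on the differences, left-tailed).
t = d̄/(s_d/√n) = -136/(207/√14) = -2.458
df = n − 1 = 13
p-value = P(T ≤ -2.458) ≈ 0.0144
Since p ≈ 0.0144 < α = 0.05, reject H0; the evidence is statistically significant.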